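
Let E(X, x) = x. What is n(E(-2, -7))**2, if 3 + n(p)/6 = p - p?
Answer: 324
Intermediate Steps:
n(p) = -18 (n(p) = -18 + 6*(p - p) = -18 + 6*0 = -18 + 0 = -18)
n(E(-2, -7))**2 = (-18)**2 = 324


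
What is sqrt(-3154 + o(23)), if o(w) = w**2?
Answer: 5*I*sqrt(105) ≈ 51.235*I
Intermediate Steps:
sqrt(-3154 + o(23)) = sqrt(-3154 + 23**2) = sqrt(-3154 + 529) = sqrt(-2625) = 5*I*sqrt(105)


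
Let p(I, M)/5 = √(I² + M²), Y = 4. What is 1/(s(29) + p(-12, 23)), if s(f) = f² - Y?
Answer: 837/683744 - 5*√673/683744 ≈ 0.0010344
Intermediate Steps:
p(I, M) = 5*√(I² + M²)
s(f) = -4 + f² (s(f) = f² - 1*4 = f² - 4 = -4 + f²)
1/(s(29) + p(-12, 23)) = 1/((-4 + 29²) + 5*√((-12)² + 23²)) = 1/((-4 + 841) + 5*√(144 + 529)) = 1/(837 + 5*√673)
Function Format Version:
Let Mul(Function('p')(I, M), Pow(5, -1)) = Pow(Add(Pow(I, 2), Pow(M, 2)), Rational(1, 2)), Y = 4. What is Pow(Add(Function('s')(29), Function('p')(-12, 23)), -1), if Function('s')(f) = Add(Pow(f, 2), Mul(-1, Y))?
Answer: Add(Rational(837, 683744), Mul(Rational(-5, 683744), Pow(673, Rational(1, 2)))) ≈ 0.0010344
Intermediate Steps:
Function('p')(I, M) = Mul(5, Pow(Add(Pow(I, 2), Pow(M, 2)), Rational(1, 2)))
Function('s')(f) = Add(-4, Pow(f, 2)) (Function('s')(f) = Add(Pow(f, 2), Mul(-1, 4)) = Add(Pow(f, 2), -4) = Add(-4, Pow(f, 2)))
Pow(Add(Function('s')(29), Function('p')(-12, 23)), -1) = Pow(Add(Add(-4, Pow(29, 2)), Mul(5, Pow(Add(Pow(-12, 2), Pow(23, 2)), Rational(1, 2)))), -1) = Pow(Add(Add(-4, 841), Mul(5, Pow(Add(144, 529), Rational(1, 2)))), -1) = Pow(Add(837, Mul(5, Pow(673, Rational(1, 2)))), -1)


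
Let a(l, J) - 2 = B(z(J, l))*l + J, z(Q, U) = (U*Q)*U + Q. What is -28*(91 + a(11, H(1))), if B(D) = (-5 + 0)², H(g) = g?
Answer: -10332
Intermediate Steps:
z(Q, U) = Q + Q*U² (z(Q, U) = (Q*U)*U + Q = Q*U² + Q = Q + Q*U²)
B(D) = 25 (B(D) = (-5)² = 25)
a(l, J) = 2 + J + 25*l (a(l, J) = 2 + (25*l + J) = 2 + (J + 25*l) = 2 + J + 25*l)
-28*(91 + a(11, H(1))) = -28*(91 + (2 + 1 + 25*11)) = -28*(91 + (2 + 1 + 275)) = -28*(91 + 278) = -28*369 = -10332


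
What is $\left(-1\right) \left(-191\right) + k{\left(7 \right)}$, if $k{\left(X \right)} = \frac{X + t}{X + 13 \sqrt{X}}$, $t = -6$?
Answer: $\frac{30941}{162} + \frac{13 \sqrt{7}}{1134} \approx 191.02$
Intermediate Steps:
$k{\left(X \right)} = \frac{-6 + X}{X + 13 \sqrt{X}}$ ($k{\left(X \right)} = \frac{X - 6}{X + 13 \sqrt{X}} = \frac{-6 + X}{X + 13 \sqrt{X}}$)
$\left(-1\right) \left(-191\right) + k{\left(7 \right)} = \left(-1\right) \left(-191\right) + \frac{-6 + 7}{7 + 13 \sqrt{7}} = 191 + \frac{1}{7 + 13 \sqrt{7}} \cdot 1 = 191 + \frac{1}{7 + 13 \sqrt{7}}$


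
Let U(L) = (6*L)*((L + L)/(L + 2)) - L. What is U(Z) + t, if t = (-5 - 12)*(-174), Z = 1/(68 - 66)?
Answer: 29587/10 ≈ 2958.7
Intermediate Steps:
Z = 1/2 ≈ 0.50000
t = 2958 (t = -17*(-174) = 2958)
U(L) = -L + 12*L**2/(2 + L) (U(L) = (6*L)*((2*L)/(2 + L)) - L = (6*L)*(2*L/(2 + L)) - L = 12*L**2/(2 + L) - L = -L + 12*L**2/(2 + L))
U(Z) + t = (-2 + 11*(1/2))/(2*(2 + 1/2)) + 2958 = (-2 + 11/2)/(2*(5/2)) + 2958 = (1/2)*(2/5)*(7/2) + 2958 = 7/10 + 2958 = 29587/10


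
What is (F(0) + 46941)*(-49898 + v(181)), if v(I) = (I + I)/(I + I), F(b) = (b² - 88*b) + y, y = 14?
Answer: -2342913635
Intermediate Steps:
F(b) = 14 + b² - 88*b (F(b) = (b² - 88*b) + 14 = 14 + b² - 88*b)
v(I) = 1 (v(I) = (2*I)/((2*I)) = (2*I)*(1/(2*I)) = 1)
(F(0) + 46941)*(-49898 + v(181)) = ((14 + 0² - 88*0) + 46941)*(-49898 + 1) = ((14 + 0 + 0) + 46941)*(-49897) = (14 + 46941)*(-49897) = 46955*(-49897) = -2342913635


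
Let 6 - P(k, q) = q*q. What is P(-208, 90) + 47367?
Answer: 39273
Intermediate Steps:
P(k, q) = 6 - q² (P(k, q) = 6 - q*q = 6 - q²)
P(-208, 90) + 47367 = (6 - 1*90²) + 47367 = (6 - 1*8100) + 47367 = (6 - 8100) + 47367 = -8094 + 47367 = 39273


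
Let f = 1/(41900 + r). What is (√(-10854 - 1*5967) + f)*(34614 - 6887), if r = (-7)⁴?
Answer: 27727/44301 + 83181*I*√1869 ≈ 0.62588 + 3.5961e+6*I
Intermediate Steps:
r = 2401
f = 1/44301 (f = 1/(41900 + 2401) = 1/44301 ≈ 2.2573e-5)
(√(-10854 - 1*5967) + f)*(34614 - 6887) = (√(-10854 - 1*5967) + 1/44301)*(34614 - 6887) = (√(-10854 - 5967) + 1/44301)*27727 = (√(-16821) + 1/44301)*27727 = (3*I*√1869 + 1/44301)*27727 = (1/44301 + 3*I*√1869)*27727 = 27727/44301 + 83181*I*√1869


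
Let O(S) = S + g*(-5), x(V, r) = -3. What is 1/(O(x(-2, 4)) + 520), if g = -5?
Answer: 1/542 ≈ 0.0018450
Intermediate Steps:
O(S) = 25 + S (O(S) = S - 5*(-5) = S + 25 = 25 + S)
1/(O(x(-2, 4)) + 520) = 1/((25 - 3) + 520) = 1/(22 + 520) = 1/542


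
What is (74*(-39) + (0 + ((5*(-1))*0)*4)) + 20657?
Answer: 17771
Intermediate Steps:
(74*(-39) + (0 + ((5*(-1))*0)*4)) + 20657 = (-2886 + (0 - 5*0*4)) + 20657 = (-2886 + (0 + 0*4)) + 20657 = (-2886 + (0 + 0)) + 20657 = (-2886 + 0) + 20657 = -2886 + 20657 = 17771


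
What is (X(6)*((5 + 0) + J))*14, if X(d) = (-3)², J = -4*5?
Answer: -1890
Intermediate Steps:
J = -20
X(d) = 9
(X(6)*((5 + 0) + J))*14 = (9*((5 + 0) - 20))*14 = (9*(5 - 20))*14 = (9*(-15))*14 = -135*14 = -1890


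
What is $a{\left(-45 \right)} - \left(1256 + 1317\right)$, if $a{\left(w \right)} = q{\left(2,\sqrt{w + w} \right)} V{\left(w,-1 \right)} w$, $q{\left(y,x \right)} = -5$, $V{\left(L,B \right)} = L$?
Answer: $-12698$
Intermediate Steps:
$a{\left(w \right)} = - 5 w^{2}$ ($a{\left(w \right)} = - 5 w w = - 5 w^{2}$)
$a{\left(-45 \right)} - \left(1256 + 1317\right) = - 5 \left(-45\right)^{2} - \left(1256 + 1317\right) = \left(-5\right) 2025 - 2573 = -10125 - 2573 = -12698$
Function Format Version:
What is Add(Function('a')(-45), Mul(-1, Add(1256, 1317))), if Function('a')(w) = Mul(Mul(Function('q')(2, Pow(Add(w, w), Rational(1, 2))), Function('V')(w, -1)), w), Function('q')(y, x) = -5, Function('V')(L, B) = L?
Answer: -12698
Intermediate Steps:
Function('a')(w) = Mul(-5, Pow(w, 2)) (Function('a')(w) = Mul(Mul(-5, w), w) = Mul(-5, Pow(w, 2)))
Add(Function('a')(-45), Mul(-1, Add(1256, 1317))) = Add(Mul(-5, Pow(-45, 2)), Mul(-1, Add(1256, 1317))) = Add(Mul(-5, 2025), Mul(-1, 2573)) = Add(-10125, -2573) = -12698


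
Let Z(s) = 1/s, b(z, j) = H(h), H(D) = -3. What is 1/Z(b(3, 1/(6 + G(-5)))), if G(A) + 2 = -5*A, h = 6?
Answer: -3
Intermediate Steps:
G(A) = -2 - 5*A
b(z, j) = -3
1/Z(b(3, 1/(6 + G(-5)))) = 1/(1/(-3)) = 1/(-1/3) = -3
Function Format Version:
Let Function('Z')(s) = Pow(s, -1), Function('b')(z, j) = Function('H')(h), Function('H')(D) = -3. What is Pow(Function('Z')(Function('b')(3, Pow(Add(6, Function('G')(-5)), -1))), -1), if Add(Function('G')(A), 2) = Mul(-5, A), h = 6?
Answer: -3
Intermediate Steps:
Function('G')(A) = Add(-2, Mul(-5, A))
Function('b')(z, j) = -3
Pow(Function('Z')(Function('b')(3, Pow(Add(6, Function('G')(-5)), -1))), -1) = Pow(Pow(-3, -1), -1) = Pow(Rational(-1, 3), -1) = -3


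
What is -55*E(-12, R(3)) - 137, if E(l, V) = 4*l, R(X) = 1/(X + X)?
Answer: 2503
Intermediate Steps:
R(X) = 1/(2*X)
-55*E(-12, R(3)) - 137 = -220*(-12) - 137 = -55*(-48) - 137 = 2640 - 137 = 2503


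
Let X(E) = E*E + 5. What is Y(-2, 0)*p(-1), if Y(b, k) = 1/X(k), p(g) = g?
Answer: -⅕ ≈ -0.20000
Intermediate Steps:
X(E) = 5 + E² (X(E) = E² + 5 = 5 + E²)
Y(b, k) = 1/(5 + k²)
Y(-2, 0)*p(-1) = -1/(5 + 0²) = -1/(5 + 0) = -1/5 = (⅕)*(-1) = -⅕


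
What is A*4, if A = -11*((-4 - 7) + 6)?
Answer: 220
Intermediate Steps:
A = 55 (A = -11*(-11 + 6) = -11*(-5) = 55)
A*4 = 55*4 = 220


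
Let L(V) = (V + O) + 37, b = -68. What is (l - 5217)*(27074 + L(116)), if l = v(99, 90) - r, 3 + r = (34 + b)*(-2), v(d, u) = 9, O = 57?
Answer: -143868532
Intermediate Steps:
r = 65 (r = -3 + (34 - 68)*(-2) = -3 - 34*(-2) = -3 + 68 = 65)
L(V) = 94 + V (L(V) = (V + 57) + 37 = (57 + V) + 37 = 94 + V)
l = -56 (l = 9 - 1*65 = 9 - 65 = -56)
(l - 5217)*(27074 + L(116)) = (-56 - 5217)*(27074 + (94 + 116)) = -5273*(27074 + 210) = -5273*27284 = -143868532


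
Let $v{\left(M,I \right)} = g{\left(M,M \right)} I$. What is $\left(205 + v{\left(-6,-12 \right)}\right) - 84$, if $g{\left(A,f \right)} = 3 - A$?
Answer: $13$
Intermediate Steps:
$v{\left(M,I \right)} = I \left(3 - M\right)$ ($v{\left(M,I \right)} = \left(3 - M\right) I = I \left(3 - M\right)$)
$\left(205 + v{\left(-6,-12 \right)}\right) - 84 = \left(205 - 12 \left(3 - -6\right)\right) - 84 = \left(205 - 12 \left(3 + 6\right)\right) - 84 = \left(205 - 108\right) - 84 = 97 - 84 = 13$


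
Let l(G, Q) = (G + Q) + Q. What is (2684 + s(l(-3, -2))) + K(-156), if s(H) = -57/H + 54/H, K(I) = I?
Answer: 17699/7 ≈ 2528.4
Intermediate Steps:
l(G, Q) = G + 2*Q
s(H) = -3/H
(2684 + s(l(-3, -2))) + K(-156) = (2684 - 3/(-3 + 2*(-2))) - 156 = (2684 - 3/(-3 - 4)) - 156 = (2684 - 3/(-7)) - 156 = (2684 - 3*(-1/7)) - 156 = (2684 + 3/7) - 156 = 18791/7 - 156 = 17699/7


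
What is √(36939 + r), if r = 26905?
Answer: 2*√15961 ≈ 252.67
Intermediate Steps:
√(36939 + r) = √(36939 + 26905) = √63844 = 2*√15961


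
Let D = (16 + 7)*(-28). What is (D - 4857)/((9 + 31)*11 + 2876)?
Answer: -5501/3316 ≈ -1.6589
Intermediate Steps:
D = -644 (D = 23*(-28) = -644)
(D - 4857)/((9 + 31)*11 + 2876) = (-644 - 4857)/((9 + 31)*11 + 2876) = -5501/(40*11 + 2876) = -5501/(440 + 2876) = -5501/3316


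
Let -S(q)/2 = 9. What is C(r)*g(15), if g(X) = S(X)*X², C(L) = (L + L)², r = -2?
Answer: -64800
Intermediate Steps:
S(q) = -18 (S(q) = -2*9 = -18)
C(L) = 4*L² (C(L) = (2*L)² = 4*L²)
g(X) = -18*X²
C(r)*g(15) = (4*(-2)²)*(-18*15²) = (4*4)*(-18*225) = 16*(-4050) = -64800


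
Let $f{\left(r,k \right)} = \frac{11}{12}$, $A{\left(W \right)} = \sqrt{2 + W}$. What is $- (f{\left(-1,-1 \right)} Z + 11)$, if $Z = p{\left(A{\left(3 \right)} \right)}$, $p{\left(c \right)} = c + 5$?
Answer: $- \frac{187}{12} - \frac{11 \sqrt{5}}{12} \approx -17.633$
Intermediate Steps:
$p{\left(c \right)} = 5 + c$
$f{\left(r,k \right)} = \frac{11}{12}$ ($f{\left(r,k \right)} = 11 \cdot \frac{1}{12} = \frac{11}{12}$)
$Z = 5 + \sqrt{5}$ ($Z = 5 + \sqrt{2 + 3} = 5 + \sqrt{5} \approx 7.2361$)
$- (f{\left(-1,-1 \right)} Z + 11) = - (\frac{11 \left(5 + \sqrt{5}\right)}{12} + 11) = - (\left(\frac{55}{12} + \frac{11 \sqrt{5}}{12}\right) + 11) = - (\frac{187}{12} + \frac{11 \sqrt{5}}{12}) = - \frac{187}{12} - \frac{11 \sqrt{5}}{12}$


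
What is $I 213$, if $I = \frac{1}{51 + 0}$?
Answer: $\frac{71}{17} \approx 4.1765$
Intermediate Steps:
$I = \frac{1}{51} \approx 0.019608$
$I 213 = \frac{1}{51} \cdot 213 = \frac{71}{17}$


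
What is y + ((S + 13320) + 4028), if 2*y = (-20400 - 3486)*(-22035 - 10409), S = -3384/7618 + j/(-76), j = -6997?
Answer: 112173930166341/289484 ≈ 3.8750e+8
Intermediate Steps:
S = 26522981/289484 (S = -3384/7618 - 6997/(-76) = -3384*1/7618 - 6997*(-1/76) = -1692/3809 + 6997/76 = 26522981/289484 ≈ 91.622)
y = 387478692 (y = ((-20400 - 3486)*(-22035 - 10409))/2 = (-23886*(-32444))/2 = (½)*774957384 = 387478692)
y + ((S + 13320) + 4028) = 387478692 + ((26522981/289484 + 13320) + 4028) = 387478692 + (3882449861/289484 + 4028) = 387478692 + 5048491413/289484 = 112173930166341/289484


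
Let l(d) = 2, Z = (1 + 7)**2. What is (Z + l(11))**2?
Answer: 4356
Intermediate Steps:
Z = 64 (Z = 8**2 = 64)
(Z + l(11))**2 = (64 + 2)**2 = 66**2 = 4356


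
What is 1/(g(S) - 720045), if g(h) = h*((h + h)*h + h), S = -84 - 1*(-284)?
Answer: 1/15319955 ≈ 6.5274e-8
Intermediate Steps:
S = 200 (S = -84 + 284 = 200)
g(h) = h*(h + 2*h²) (g(h) = h*((2*h)*h + h) = h*(2*h² + h) = h*(h + 2*h²))
1/(g(S) - 720045) = 1/(200²*(1 + 2*200) - 720045) = 1/(40000*(1 + 400) - 720045) = 1/(40000*401 - 720045) = 1/(16040000 - 720045) = 1/15319955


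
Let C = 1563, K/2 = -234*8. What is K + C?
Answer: -2181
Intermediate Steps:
K = -3744 (K = 2*(-234*8) = 2*(-1872) = -3744)
K + C = -3744 + 1563 = -2181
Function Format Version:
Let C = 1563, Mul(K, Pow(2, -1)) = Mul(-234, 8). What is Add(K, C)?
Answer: -2181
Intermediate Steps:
K = -3744 (K = Mul(2, Mul(-234, 8)) = Mul(2, -1872) = -3744)
Add(K, C) = Add(-3744, 1563) = -2181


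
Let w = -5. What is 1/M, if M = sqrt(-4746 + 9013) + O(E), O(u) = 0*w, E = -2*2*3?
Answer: sqrt(4267)/4267 ≈ 0.015309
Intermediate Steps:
E = -12 (E = -4*3 = -12)
O(u) = 0 (O(u) = 0*(-5) = 0)
M = sqrt(4267) (M = sqrt(-4746 + 9013) + 0 = sqrt(4267) + 0 = sqrt(4267) ≈ 65.322)
1/M = 1/(sqrt(4267)) = sqrt(4267)/4267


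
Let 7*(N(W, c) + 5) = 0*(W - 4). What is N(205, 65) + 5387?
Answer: 5382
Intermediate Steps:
N(W, c) = -5 (N(W, c) = -5 + (0*(W - 4))/7 = -5 + (0*(-4 + W))/7 = -5 + (⅐)*0 = -5 + 0 = -5)
N(205, 65) + 5387 = -5 + 5387 = 5382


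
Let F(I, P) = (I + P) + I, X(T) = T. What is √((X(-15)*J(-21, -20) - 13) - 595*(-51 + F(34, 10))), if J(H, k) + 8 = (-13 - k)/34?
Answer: I*√18451018/34 ≈ 126.34*I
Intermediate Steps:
J(H, k) = -285/34 - k/34 (J(H, k) = -8 + (-13 - k)/34 = -8 + (-13 - k)*(1/34) = -8 + (-13/34 - k/34) = -285/34 - k/34)
F(I, P) = P + 2*I
√((X(-15)*J(-21, -20) - 13) - 595*(-51 + F(34, 10))) = √((-15*(-285/34 - 1/34*(-20)) - 13) - 595*(-51 + (10 + 2*34))) = √((-15*(-285/34 + 10/17) - 13) - 595*(-51 + (10 + 68))) = √((-15*(-265/34) - 13) - 595*(-51 + 78)) = √((3975/34 - 13) - 595*27) = √(3533/34 - 16065) = √(-542677/34) = I*√18451018/34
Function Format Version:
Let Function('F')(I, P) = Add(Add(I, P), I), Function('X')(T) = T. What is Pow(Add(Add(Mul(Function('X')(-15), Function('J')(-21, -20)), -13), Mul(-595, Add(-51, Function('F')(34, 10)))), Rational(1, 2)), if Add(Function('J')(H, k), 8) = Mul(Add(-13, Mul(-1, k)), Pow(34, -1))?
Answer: Mul(Rational(1, 34), I, Pow(18451018, Rational(1, 2))) ≈ Mul(126.34, I)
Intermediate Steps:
Function('J')(H, k) = Add(Rational(-285, 34), Mul(Rational(-1, 34), k)) (Function('J')(H, k) = Add(-8, Mul(Add(-13, Mul(-1, k)), Pow(34, -1))) = Add(-8, Mul(Add(-13, Mul(-1, k)), Rational(1, 34))) = Add(-8, Add(Rational(-13, 34), Mul(Rational(-1, 34), k))) = Add(Rational(-285, 34), Mul(Rational(-1, 34), k)))
Function('F')(I, P) = Add(P, Mul(2, I))
Pow(Add(Add(Mul(Function('X')(-15), Function('J')(-21, -20)), -13), Mul(-595, Add(-51, Function('F')(34, 10)))), Rational(1, 2)) = Pow(Add(Add(Mul(-15, Add(Rational(-285, 34), Mul(Rational(-1, 34), -20))), -13), Mul(-595, Add(-51, Add(10, Mul(2, 34))))), Rational(1, 2)) = Pow(Add(Add(Mul(-15, Add(Rational(-285, 34), Rational(10, 17))), -13), Mul(-595, Add(-51, Add(10, 68)))), Rational(1, 2)) = Pow(Add(Add(Mul(-15, Rational(-265, 34)), -13), Mul(-595, Add(-51, 78))), Rational(1, 2)) = Pow(Add(Add(Rational(3975, 34), -13), Mul(-595, 27)), Rational(1, 2)) = Pow(Add(Rational(3533, 34), -16065), Rational(1, 2)) = Pow(Rational(-542677, 34), Rational(1, 2)) = Mul(Rational(1, 34), I, Pow(18451018, Rational(1, 2)))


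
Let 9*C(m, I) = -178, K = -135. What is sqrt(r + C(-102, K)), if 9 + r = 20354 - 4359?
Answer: 4*sqrt(8981)/3 ≈ 126.36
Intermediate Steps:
C(m, I) = -178/9 (C(m, I) = (1/9)*(-178) = -178/9)
r = 15986 (r = -9 + (20354 - 4359) = -9 + 15995 = 15986)
sqrt(r + C(-102, K)) = sqrt(15986 - 178/9) = sqrt(143696/9) = 4*sqrt(8981)/3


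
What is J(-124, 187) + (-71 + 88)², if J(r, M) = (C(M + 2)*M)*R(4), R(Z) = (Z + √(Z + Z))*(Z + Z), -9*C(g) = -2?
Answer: 14569/9 + 5984*√2/9 ≈ 2559.1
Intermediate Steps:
C(g) = 2/9 (C(g) = -⅑*(-2) = 2/9)
R(Z) = 2*Z*(Z + √2*√Z) (R(Z) = (Z + √(2*Z))*(2*Z) = (Z + √2*√Z)*(2*Z) = 2*Z*(Z + √2*√Z))
J(r, M) = 2*M*(32 + 16*√2)/9 (J(r, M) = (2*M/9)*(2*4² + 2*√2*4^(3/2)) = (2*M/9)*(2*16 + 2*√2*8) = (2*M/9)*(32 + 16*√2) = 2*M*(32 + 16*√2)/9)
J(-124, 187) + (-71 + 88)² = (32/9)*187*(2 + √2) + (-71 + 88)² = (11968/9 + 5984*√2/9) + 17² = (11968/9 + 5984*√2/9) + 289 = 14569/9 + 5984*√2/9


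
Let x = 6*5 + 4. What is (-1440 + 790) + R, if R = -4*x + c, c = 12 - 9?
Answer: -783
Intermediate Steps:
c = 3
x = 34 (x = 30 + 4 = 34)
R = -133 (R = -4*34 + 3 = -136 + 3 = -133)
(-1440 + 790) + R = (-1440 + 790) - 133 = -650 - 133 = -783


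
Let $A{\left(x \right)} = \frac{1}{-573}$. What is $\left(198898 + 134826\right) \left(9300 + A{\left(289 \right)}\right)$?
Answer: $\frac{1778381489876}{573} \approx 3.1036 \cdot 10^{9}$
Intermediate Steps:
$A{\left(x \right)} = - \frac{1}{573}$
$\left(198898 + 134826\right) \left(9300 + A{\left(289 \right)}\right) = \left(198898 + 134826\right) \left(9300 - \frac{1}{573}\right) = 333724 \cdot \frac{5328899}{573} = \frac{1778381489876}{573}$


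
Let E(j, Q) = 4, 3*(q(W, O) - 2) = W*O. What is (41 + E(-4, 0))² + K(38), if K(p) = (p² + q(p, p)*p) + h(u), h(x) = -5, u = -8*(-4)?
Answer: 65492/3 ≈ 21831.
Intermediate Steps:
q(W, O) = 2 + O*W/3 (q(W, O) = 2 + (W*O)/3 = 2 + (O*W)/3 = 2 + O*W/3)
u = 32
K(p) = -5 + p² + p*(2 + p²/3) (K(p) = (p² + (2 + p*p/3)*p) - 5 = (p² + (2 + p²/3)*p) - 5 = (p² + p*(2 + p²/3)) - 5 = -5 + p² + p*(2 + p²/3))
(41 + E(-4, 0))² + K(38) = (41 + 4)² + (-5 + 38² + 2*38 + (⅓)*38³) = 45² + (-5 + 1444 + 76 + (⅓)*54872) = 2025 + (-5 + 1444 + 76 + 54872/3) = 2025 + 59417/3 = 65492/3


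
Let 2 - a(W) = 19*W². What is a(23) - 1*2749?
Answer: -12798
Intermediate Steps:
a(W) = 2 - 19*W²
a(23) - 1*2749 = (2 - 19*23²) - 1*2749 = (2 - 19*529) - 2749 = (2 - 10051) - 2749 = -10049 - 2749 = -12798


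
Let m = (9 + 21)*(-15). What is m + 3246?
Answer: 2796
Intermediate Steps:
m = -450 (m = 30*(-15) = -450)
m + 3246 = -450 + 3246 = 2796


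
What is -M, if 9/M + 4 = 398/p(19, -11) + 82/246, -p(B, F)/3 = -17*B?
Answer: 8721/3155 ≈ 2.7642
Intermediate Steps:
p(B, F) = 51*B (p(B, F) = -(-51)*B = 51*B)
M = -8721/3155 (M = 9/(-4 + (398/((51*19)) + 82/246)) = 9/(-4 + (398/969 + 82*(1/246))) = 9/(-4 + (398*(1/969) + ⅓)) = 9/(-4 + (398/969 + ⅓)) = 9/(-4 + 721/969) = 9/(-3155/969) = 9*(-969/3155) = -8721/3155 ≈ -2.7642)
-M = -1*(-8721/3155) = 8721/3155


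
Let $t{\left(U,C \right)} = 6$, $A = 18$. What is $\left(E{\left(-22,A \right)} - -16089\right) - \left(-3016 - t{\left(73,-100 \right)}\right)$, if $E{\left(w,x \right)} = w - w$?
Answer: $19111$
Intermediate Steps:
$E{\left(w,x \right)} = 0$
$\left(E{\left(-22,A \right)} - -16089\right) - \left(-3016 - t{\left(73,-100 \right)}\right) = \left(0 - -16089\right) + \left(\left(6 + 5544\right) - 2528\right) = \left(0 + 16089\right) + \left(5550 - 2528\right) = 16089 + 3022 = 19111$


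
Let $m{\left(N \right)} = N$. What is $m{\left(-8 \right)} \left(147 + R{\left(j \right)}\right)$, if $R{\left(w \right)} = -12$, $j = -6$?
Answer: $-1080$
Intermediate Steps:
$m{\left(-8 \right)} \left(147 + R{\left(j \right)}\right) = - 8 \left(147 - 12\right) = \left(-8\right) 135 = -1080$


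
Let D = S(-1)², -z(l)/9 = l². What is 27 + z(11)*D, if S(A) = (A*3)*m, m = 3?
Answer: -88182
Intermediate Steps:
S(A) = 9*A (S(A) = (A*3)*3 = (3*A)*3 = 9*A)
z(l) = -9*l²
D = 81 (D = (9*(-1))² = (-9)² = 81)
27 + z(11)*D = 27 - 9*11²*81 = 27 - 9*121*81 = 27 - 1089*81 = 27 - 88209 = -88182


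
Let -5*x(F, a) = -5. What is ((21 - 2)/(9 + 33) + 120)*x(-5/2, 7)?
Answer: 5059/42 ≈ 120.45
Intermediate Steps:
x(F, a) = 1 (x(F, a) = -⅕*(-5) = 1)
((21 - 2)/(9 + 33) + 120)*x(-5/2, 7) = ((21 - 2)/(9 + 33) + 120)*1 = (19/42 + 120)*1 = (5059/42)*1 = 5059/42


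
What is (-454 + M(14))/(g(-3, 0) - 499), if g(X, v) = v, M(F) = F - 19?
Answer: 459/499 ≈ 0.91984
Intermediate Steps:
M(F) = -19 + F
(-454 + M(14))/(g(-3, 0) - 499) = (-454 + (-19 + 14))/(0 - 499) = (-454 - 5)/(-499) = -459*(-1/499) = 459/499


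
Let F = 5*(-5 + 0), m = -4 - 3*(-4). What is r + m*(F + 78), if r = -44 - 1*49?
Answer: 331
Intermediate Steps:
m = 8 (m = -4 + 12 = 8)
F = -25 (F = 5*(-5) = -25)
r = -93 (r = -44 - 49 = -93)
r + m*(F + 78) = -93 + 8*(-25 + 78) = -93 + 8*53 = -93 + 424 = 331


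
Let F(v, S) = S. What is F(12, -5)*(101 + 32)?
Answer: -665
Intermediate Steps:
F(12, -5)*(101 + 32) = -5*(101 + 32) = -5*133 = -665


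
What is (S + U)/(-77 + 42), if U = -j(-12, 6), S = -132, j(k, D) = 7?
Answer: 139/35 ≈ 3.9714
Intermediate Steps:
U = -7 (U = -1*7 = -7)
(S + U)/(-77 + 42) = (-132 - 7)/(-77 + 42) = -139/(-35) = -1/35*(-139) = 139/35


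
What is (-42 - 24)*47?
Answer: -3102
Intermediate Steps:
(-42 - 24)*47 = -66*47 = -3102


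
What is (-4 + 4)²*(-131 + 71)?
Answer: 0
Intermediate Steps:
(-4 + 4)²*(-131 + 71) = 0²*(-60) = 0*(-60) = 0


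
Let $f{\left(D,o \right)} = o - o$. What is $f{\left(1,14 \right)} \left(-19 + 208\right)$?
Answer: $0$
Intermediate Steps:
$f{\left(D,o \right)} = 0$
$f{\left(1,14 \right)} \left(-19 + 208\right) = 0 \left(-19 + 208\right) = 0 \cdot 189 = 0$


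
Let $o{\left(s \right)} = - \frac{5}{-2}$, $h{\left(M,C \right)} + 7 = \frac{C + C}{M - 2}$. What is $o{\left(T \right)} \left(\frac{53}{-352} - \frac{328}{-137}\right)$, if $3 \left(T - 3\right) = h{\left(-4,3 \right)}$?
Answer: $\frac{540975}{96448} \approx 5.609$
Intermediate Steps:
$h{\left(M,C \right)} = -7 + \frac{2 C}{-2 + M}$ ($h{\left(M,C \right)} = -7 + \frac{C + C}{M - 2} = -7 + \frac{2 C}{-2 + M}$)
$T = \frac{1}{3}$ ($T = 3 + \frac{\frac{1}{-2 - 4} \left(14 - -28 + 2 \cdot 3\right)}{3} = 3 + \frac{\frac{1}{-6} \left(14 + 28 + 6\right)}{3} = 3 + \frac{\left(- \frac{1}{6}\right) 48}{3} = 3 + \frac{1}{3} \left(-8\right) = 3 - \frac{8}{3} = \frac{1}{3} \approx 0.33333$)
$o{\left(s \right)} = \frac{5}{2}$ ($o{\left(s \right)} = \left(-5\right) \left(- \frac{1}{2}\right) = \frac{5}{2}$)
$o{\left(T \right)} \left(\frac{53}{-352} - \frac{328}{-137}\right) = \frac{5 \left(\frac{53}{-352} - \frac{328}{-137}\right)}{2} = \frac{5 \left(53 \left(- \frac{1}{352}\right) - - \frac{328}{137}\right)}{2} = \frac{5 \left(- \frac{53}{352} + \frac{328}{137}\right)}{2} = \frac{5}{2} \cdot \frac{108195}{48224} = \frac{540975}{96448}$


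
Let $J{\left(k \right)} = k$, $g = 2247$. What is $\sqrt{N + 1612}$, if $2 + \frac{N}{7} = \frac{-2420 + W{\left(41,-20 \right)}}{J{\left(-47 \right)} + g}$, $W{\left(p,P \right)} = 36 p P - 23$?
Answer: $\frac{\sqrt{72420898}}{220} \approx 38.682$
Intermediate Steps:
$W{\left(p,P \right)} = -23 + 36 P p$ ($W{\left(p,P \right)} = 36 P p - 23 = -23 + 36 P p$)
$N = - \frac{254541}{2200}$ ($N = -14 + 7 \frac{-2420 + \left(-23 + 36 \left(-20\right) 41\right)}{-47 + 2247} = -14 + 7 \frac{-2420 - 29543}{2200} = -14 + 7 \left(-2420 - 29543\right) \frac{1}{2200} = -14 + 7 \left(\left(-31963\right) \frac{1}{2200}\right) = -14 + 7 \left(- \frac{31963}{2200}\right) = -14 - \frac{223741}{2200} = - \frac{254541}{2200} \approx -115.7$)
$\sqrt{N + 1612} = \sqrt{- \frac{254541}{2200} + 1612} = \sqrt{\frac{3291859}{2200}} = \frac{\sqrt{72420898}}{220}$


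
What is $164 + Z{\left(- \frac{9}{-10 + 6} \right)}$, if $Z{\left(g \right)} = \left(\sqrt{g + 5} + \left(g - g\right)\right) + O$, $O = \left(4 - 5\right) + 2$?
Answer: $165 + \frac{\sqrt{29}}{2} \approx 167.69$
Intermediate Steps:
$O = 1$ ($O = -1 + 2 = 1$)
$Z{\left(g \right)} = 1 + \sqrt{5 + g}$ ($Z{\left(g \right)} = \left(\sqrt{g + 5} + \left(g - g\right)\right) + 1 = \left(\sqrt{5 + g} + 0\right) + 1 = \sqrt{5 + g} + 1 = 1 + \sqrt{5 + g}$)
$164 + Z{\left(- \frac{9}{-10 + 6} \right)} = 164 + \left(1 + \sqrt{5 - \frac{9}{-10 + 6}}\right) = 164 + \left(1 + \sqrt{5 - \frac{9}{-4}}\right) = 164 + \left(1 + \sqrt{5 - - \frac{9}{4}}\right) = 164 + \left(1 + \sqrt{5 + \frac{9}{4}}\right) = 164 + \left(1 + \sqrt{\frac{29}{4}}\right) = 164 + \left(1 + \frac{\sqrt{29}}{2}\right) = 165 + \frac{\sqrt{29}}{2}$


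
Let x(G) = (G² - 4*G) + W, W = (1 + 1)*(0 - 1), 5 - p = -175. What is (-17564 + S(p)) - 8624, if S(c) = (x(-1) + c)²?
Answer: 7301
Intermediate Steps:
p = 180 (p = 5 - 1*(-175) = 5 + 175 = 180)
W = -2 (W = 2*(-1) = -2)
x(G) = -2 + G² - 4*G (x(G) = (G² - 4*G) - 2 = -2 + G² - 4*G)
S(c) = (3 + c)² (S(c) = ((-2 + (-1)² - 4*(-1)) + c)² = ((-2 + 1 + 4) + c)² = (3 + c)²)
(-17564 + S(p)) - 8624 = (-17564 + (3 + 180)²) - 8624 = (-17564 + 183²) - 8624 = (-17564 + 33489) - 8624 = 15925 - 8624 = 7301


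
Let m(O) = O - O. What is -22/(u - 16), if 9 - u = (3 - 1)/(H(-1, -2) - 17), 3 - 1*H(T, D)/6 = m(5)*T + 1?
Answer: 10/3 ≈ 3.3333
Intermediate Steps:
m(O) = 0
H(T, D) = 12 (H(T, D) = 18 - 6*(0*T + 1) = 18 - 6*(0 + 1) = 18 - 6*1 = 18 - 6 = 12)
u = 47/5 (u = 9 - (3 - 1)/(12 - 17) = 9 - 2/(-5) = 9 - 2*(-1)/5 = 9 - 1*(-⅖) = 9 + ⅖ = 47/5 ≈ 9.4000)
-22/(u - 16) = -22/(47/5 - 16) = -22/(-33/5) = -5/33*(-22) = 10/3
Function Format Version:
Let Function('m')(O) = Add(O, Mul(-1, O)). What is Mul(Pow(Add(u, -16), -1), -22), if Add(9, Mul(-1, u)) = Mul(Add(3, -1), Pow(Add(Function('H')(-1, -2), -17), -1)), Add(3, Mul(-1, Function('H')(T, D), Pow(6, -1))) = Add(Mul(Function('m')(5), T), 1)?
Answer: Rational(10, 3) ≈ 3.3333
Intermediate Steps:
Function('m')(O) = 0
Function('H')(T, D) = 12 (Function('H')(T, D) = Add(18, Mul(-6, Add(Mul(0, T), 1))) = Add(18, Mul(-6, Add(0, 1))) = Add(18, Mul(-6, 1)) = Add(18, -6) = 12)
u = Rational(47, 5) (u = Add(9, Mul(-1, Mul(Add(3, -1), Pow(Add(12, -17), -1)))) = Add(9, Mul(-1, Mul(2, Pow(-5, -1)))) = Add(9, Mul(-1, Mul(2, Rational(-1, 5)))) = Add(9, Mul(-1, Rational(-2, 5))) = Add(9, Rational(2, 5)) = Rational(47, 5) ≈ 9.4000)
Mul(Pow(Add(u, -16), -1), -22) = Mul(Pow(Add(Rational(47, 5), -16), -1), -22) = Mul(Pow(Rational(-33, 5), -1), -22) = Mul(Rational(-5, 33), -22) = Rational(10, 3)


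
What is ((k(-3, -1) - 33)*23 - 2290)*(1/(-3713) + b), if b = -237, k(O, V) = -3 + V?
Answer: 2764023462/3713 ≈ 7.4442e+5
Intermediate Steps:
((k(-3, -1) - 33)*23 - 2290)*(1/(-3713) + b) = (((-3 - 1) - 33)*23 - 2290)*(1/(-3713) - 237) = ((-4 - 33)*23 - 2290)*(-1/3713 - 237) = (-37*23 - 2290)*(-879982/3713) = (-851 - 2290)*(-879982/3713) = -3141*(-879982/3713) = 2764023462/3713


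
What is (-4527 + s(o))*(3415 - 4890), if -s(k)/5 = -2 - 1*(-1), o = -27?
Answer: 6669950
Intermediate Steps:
s(k) = 5 (s(k) = -5*(-2 - 1*(-1)) = -5*(-2 + 1) = -5*(-1) = 5)
(-4527 + s(o))*(3415 - 4890) = (-4527 + 5)*(3415 - 4890) = -4522*(-1475) = 6669950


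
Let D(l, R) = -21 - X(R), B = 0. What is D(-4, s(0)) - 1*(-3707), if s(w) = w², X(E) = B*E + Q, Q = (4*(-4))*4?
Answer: 3750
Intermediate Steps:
Q = -64 (Q = -16*4 = -64)
X(E) = -64 (X(E) = 0*E - 64 = 0 - 64 = -64)
D(l, R) = 43 (D(l, R) = -21 - 1*(-64) = -21 + 64 = 43)
D(-4, s(0)) - 1*(-3707) = 43 - 1*(-3707) = 43 + 3707 = 3750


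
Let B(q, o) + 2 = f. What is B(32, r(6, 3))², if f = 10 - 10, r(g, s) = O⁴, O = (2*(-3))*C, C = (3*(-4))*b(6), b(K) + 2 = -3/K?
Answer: 4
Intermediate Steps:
b(K) = -2 - 3/K
C = 30 (C = (3*(-4))*(-2 - 3/6) = -12*(-2 - 3*⅙) = -12*(-2 - ½) = -12*(-5/2) = 30)
O = -180 (O = (2*(-3))*30 = -6*30 = -180)
r(g, s) = 1049760000 (r(g, s) = (-180)⁴ = 1049760000)
f = 0
B(q, o) = -2 (B(q, o) = -2 + 0 = -2)
B(32, r(6, 3))² = (-2)² = 4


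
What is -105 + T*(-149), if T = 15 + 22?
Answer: -5618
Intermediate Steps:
T = 37
-105 + T*(-149) = -105 + 37*(-149) = -105 - 5513 = -5618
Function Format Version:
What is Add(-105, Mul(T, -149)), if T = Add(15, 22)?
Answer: -5618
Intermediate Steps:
T = 37
Add(-105, Mul(T, -149)) = Add(-105, Mul(37, -149)) = Add(-105, -5513) = -5618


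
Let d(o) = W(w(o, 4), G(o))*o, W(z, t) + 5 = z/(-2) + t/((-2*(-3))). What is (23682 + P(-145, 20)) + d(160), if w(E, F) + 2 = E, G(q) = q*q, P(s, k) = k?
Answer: 2078786/3 ≈ 6.9293e+5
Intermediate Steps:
G(q) = q**2
w(E, F) = -2 + E
W(z, t) = -5 - z/2 + t/6 (W(z, t) = -5 + (z/(-2) + t/((-2*(-3)))) = -5 + (z*(-1/2) + t/6) = -5 + (-z/2 + t*(1/6)) = -5 + (-z/2 + t/6) = -5 - z/2 + t/6)
d(o) = o*(-4 - o/2 + o**2/6) (d(o) = (-5 - (-2 + o)/2 + o**2/6)*o = (-5 + (1 - o/2) + o**2/6)*o = (-4 - o/2 + o**2/6)*o = o*(-4 - o/2 + o**2/6))
(23682 + P(-145, 20)) + d(160) = (23682 + 20) + (1/6)*160*(-24 + 160**2 - 3*160) = 23702 + (1/6)*160*(-24 + 25600 - 480) = 23702 + (1/6)*160*25096 = 23702 + 2007680/3 = 2078786/3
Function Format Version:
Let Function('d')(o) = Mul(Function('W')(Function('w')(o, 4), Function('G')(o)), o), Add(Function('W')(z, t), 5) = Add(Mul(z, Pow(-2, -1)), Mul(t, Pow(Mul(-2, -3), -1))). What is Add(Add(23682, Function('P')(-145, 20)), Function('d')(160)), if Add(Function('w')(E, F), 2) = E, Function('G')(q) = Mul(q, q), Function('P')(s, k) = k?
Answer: Rational(2078786, 3) ≈ 6.9293e+5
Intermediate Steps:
Function('G')(q) = Pow(q, 2)
Function('w')(E, F) = Add(-2, E)
Function('W')(z, t) = Add(-5, Mul(Rational(-1, 2), z), Mul(Rational(1, 6), t)) (Function('W')(z, t) = Add(-5, Add(Mul(z, Pow(-2, -1)), Mul(t, Pow(Mul(-2, -3), -1)))) = Add(-5, Add(Mul(z, Rational(-1, 2)), Mul(t, Pow(6, -1)))) = Add(-5, Add(Mul(Rational(-1, 2), z), Mul(t, Rational(1, 6)))) = Add(-5, Add(Mul(Rational(-1, 2), z), Mul(Rational(1, 6), t))) = Add(-5, Mul(Rational(-1, 2), z), Mul(Rational(1, 6), t)))
Function('d')(o) = Mul(o, Add(-4, Mul(Rational(-1, 2), o), Mul(Rational(1, 6), Pow(o, 2)))) (Function('d')(o) = Mul(Add(-5, Mul(Rational(-1, 2), Add(-2, o)), Mul(Rational(1, 6), Pow(o, 2))), o) = Mul(Add(-5, Add(1, Mul(Rational(-1, 2), o)), Mul(Rational(1, 6), Pow(o, 2))), o) = Mul(Add(-4, Mul(Rational(-1, 2), o), Mul(Rational(1, 6), Pow(o, 2))), o) = Mul(o, Add(-4, Mul(Rational(-1, 2), o), Mul(Rational(1, 6), Pow(o, 2)))))
Add(Add(23682, Function('P')(-145, 20)), Function('d')(160)) = Add(Add(23682, 20), Mul(Rational(1, 6), 160, Add(-24, Pow(160, 2), Mul(-3, 160)))) = Add(23702, Mul(Rational(1, 6), 160, Add(-24, 25600, -480))) = Add(23702, Mul(Rational(1, 6), 160, 25096)) = Add(23702, Rational(2007680, 3)) = Rational(2078786, 3)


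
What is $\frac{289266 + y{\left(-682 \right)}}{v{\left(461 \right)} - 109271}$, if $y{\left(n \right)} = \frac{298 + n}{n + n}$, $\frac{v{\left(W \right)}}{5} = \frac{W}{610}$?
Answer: $- \frac{12034055844}{4545734941} \approx -2.6473$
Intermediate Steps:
$v{\left(W \right)} = \frac{W}{122}$ ($v{\left(W \right)} = 5 \frac{W}{610} = \frac{W}{122}$)
$y{\left(n \right)} = \frac{298 + n}{2 n}$
$\frac{289266 + y{\left(-682 \right)}}{v{\left(461 \right)} - 109271} = \frac{289266 + \frac{298 - 682}{2 \left(-682\right)}}{\frac{1}{122} \cdot 461 - 109271} = \frac{289266 + \frac{1}{2} \left(- \frac{1}{682}\right) \left(-384\right)}{\frac{461}{122} - 109271} = \frac{289266 + \frac{96}{341}}{- \frac{13330601}{122}} = \frac{98639802}{341} \left(- \frac{122}{13330601}\right) = - \frac{12034055844}{4545734941}$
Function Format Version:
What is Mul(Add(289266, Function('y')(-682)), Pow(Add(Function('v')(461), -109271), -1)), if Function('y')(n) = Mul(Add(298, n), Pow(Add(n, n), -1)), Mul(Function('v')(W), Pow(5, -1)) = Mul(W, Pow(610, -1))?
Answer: Rational(-12034055844, 4545734941) ≈ -2.6473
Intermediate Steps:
Function('v')(W) = Mul(Rational(1, 122), W) (Function('v')(W) = Mul(5, Mul(W, Pow(610, -1))) = Mul(5, Mul(W, Rational(1, 610))) = Mul(5, Mul(Rational(1, 610), W)) = Mul(Rational(1, 122), W))
Function('y')(n) = Mul(Rational(1, 2), Pow(n, -1), Add(298, n)) (Function('y')(n) = Mul(Add(298, n), Pow(Mul(2, n), -1)) = Mul(Add(298, n), Mul(Rational(1, 2), Pow(n, -1))) = Mul(Rational(1, 2), Pow(n, -1), Add(298, n)))
Mul(Add(289266, Function('y')(-682)), Pow(Add(Function('v')(461), -109271), -1)) = Mul(Add(289266, Mul(Rational(1, 2), Pow(-682, -1), Add(298, -682))), Pow(Add(Mul(Rational(1, 122), 461), -109271), -1)) = Mul(Add(289266, Mul(Rational(1, 2), Rational(-1, 682), -384)), Pow(Add(Rational(461, 122), -109271), -1)) = Mul(Add(289266, Rational(96, 341)), Pow(Rational(-13330601, 122), -1)) = Mul(Rational(98639802, 341), Rational(-122, 13330601)) = Rational(-12034055844, 4545734941)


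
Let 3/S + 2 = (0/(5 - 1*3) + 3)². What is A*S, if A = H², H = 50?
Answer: 7500/7 ≈ 1071.4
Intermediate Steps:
A = 2500 (A = 50² = 2500)
S = 3/7 (S = 3/(-2 + (0/(5 - 1*3) + 3)²) = 3/(-2 + (0/(5 - 3) + 3)²) = 3/(-2 + (0/2 + 3)²) = 3/(-2 + (0*(½) + 3)²) = 3/(-2 + (0 + 3)²) = 3/(-2 + 3²) = 3/(-2 + 9) = 3/7 ≈ 0.42857)
A*S = 2500*(3/7) = 7500/7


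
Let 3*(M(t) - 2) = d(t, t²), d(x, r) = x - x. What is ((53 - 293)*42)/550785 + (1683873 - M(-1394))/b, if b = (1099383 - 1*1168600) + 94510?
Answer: 61813062353/928733667 ≈ 66.556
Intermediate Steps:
d(x, r) = 0
b = 25293 (b = (1099383 - 1168600) + 94510 = -69217 + 94510 = 25293)
M(t) = 2 (M(t) = 2 + (⅓)*0 = 2 + 0 = 2)
((53 - 293)*42)/550785 + (1683873 - M(-1394))/b = ((53 - 293)*42)/550785 + (1683873 - 1*2)/25293 = -240*42*(1/550785) + (1683873 - 2)*(1/25293) = -10080*1/550785 + 1683871*(1/25293) = -672/36719 + 1683871/25293 = 61813062353/928733667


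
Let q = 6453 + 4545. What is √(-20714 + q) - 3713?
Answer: -3713 + 2*I*√2429 ≈ -3713.0 + 98.57*I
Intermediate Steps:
q = 10998
√(-20714 + q) - 3713 = √(-20714 + 10998) - 3713 = √(-9716) - 3713 = 2*I*√2429 - 3713 = -3713 + 2*I*√2429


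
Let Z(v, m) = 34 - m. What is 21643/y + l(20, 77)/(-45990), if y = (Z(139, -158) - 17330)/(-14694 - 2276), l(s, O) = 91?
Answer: 1206520305953/56298330 ≈ 21431.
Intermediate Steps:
y = 8569/8485 (y = ((34 - 1*(-158)) - 17330)/(-14694 - 2276) = ((34 + 158) - 17330)/(-16970) = (192 - 17330)*(-1/16970) = -17138*(-1/16970) = 8569/8485 ≈ 1.0099)
21643/y + l(20, 77)/(-45990) = 21643/(8569/8485) + 91/(-45990) = 21643*(8485/8569) + 91*(-1/45990) = 183640855/8569 - 13/6570 = 1206520305953/56298330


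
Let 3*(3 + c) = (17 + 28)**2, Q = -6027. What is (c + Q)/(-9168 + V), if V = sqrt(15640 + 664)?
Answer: 613683/1050449 + 1071*sqrt(1019)/4201796 ≈ 0.59235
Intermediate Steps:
V = 4*sqrt(1019) (V = sqrt(16304) = 4*sqrt(1019) ≈ 127.69)
c = 672 (c = -3 + (17 + 28)**2/3 = -3 + (1/3)*45**2 = -3 + (1/3)*2025 = -3 + 675 = 672)
(c + Q)/(-9168 + V) = (672 - 6027)/(-9168 + 4*sqrt(1019)) = -5355/(-9168 + 4*sqrt(1019))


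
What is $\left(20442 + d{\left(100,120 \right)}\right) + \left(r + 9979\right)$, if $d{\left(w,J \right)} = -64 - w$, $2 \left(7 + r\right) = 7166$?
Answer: $33833$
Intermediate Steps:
$r = 3576$ ($r = -7 + \frac{1}{2} \cdot 7166 = -7 + 3583 = 3576$)
$\left(20442 + d{\left(100,120 \right)}\right) + \left(r + 9979\right) = \left(20442 - 164\right) + \left(3576 + 9979\right) = \left(20442 - 164\right) + 13555 = 20278 + 13555 = 33833$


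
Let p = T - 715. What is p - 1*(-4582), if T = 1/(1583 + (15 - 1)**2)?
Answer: 6879394/1779 ≈ 3867.0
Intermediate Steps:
T = 1/1779 (T = 1/(1583 + 14**2) = 1/(1583 + 196) = 1/1779 ≈ 0.00056211)
p = -1271984/1779 (p = 1/1779 - 715 = -1271984/1779 ≈ -715.00)
p - 1*(-4582) = -1271984/1779 - 1*(-4582) = -1271984/1779 + 4582 = 6879394/1779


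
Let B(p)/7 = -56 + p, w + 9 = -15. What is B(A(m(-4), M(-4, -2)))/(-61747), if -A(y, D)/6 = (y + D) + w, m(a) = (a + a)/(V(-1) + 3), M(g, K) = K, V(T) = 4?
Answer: -748/61747 ≈ -0.012114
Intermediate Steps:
m(a) = 2*a/7 (m(a) = (a + a)/(4 + 3) = (2*a)/7 = (2*a)*(⅐) = 2*a/7)
w = -24 (w = -9 - 15 = -24)
A(y, D) = 144 - 6*D - 6*y (A(y, D) = -6*((y + D) - 24) = -6*((D + y) - 24) = -6*(-24 + D + y) = 144 - 6*D - 6*y)
B(p) = -392 + 7*p (B(p) = 7*(-56 + p) = -392 + 7*p)
B(A(m(-4), M(-4, -2)))/(-61747) = (-392 + 7*(144 - 6*(-2) - 12*(-4)/7))/(-61747) = (-392 + 7*(144 + 12 - 6*(-8/7)))*(-1/61747) = (-392 + 7*(144 + 12 + 48/7))*(-1/61747) = (-392 + 7*(1140/7))*(-1/61747) = (-392 + 1140)*(-1/61747) = 748*(-1/61747) = -748/61747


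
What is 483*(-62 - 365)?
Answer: -206241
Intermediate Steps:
483*(-62 - 365) = 483*(-427) = -206241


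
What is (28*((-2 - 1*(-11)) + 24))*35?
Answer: 32340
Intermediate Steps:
(28*((-2 - 1*(-11)) + 24))*35 = (28*((-2 + 11) + 24))*35 = (28*(9 + 24))*35 = (28*33)*35 = 924*35 = 32340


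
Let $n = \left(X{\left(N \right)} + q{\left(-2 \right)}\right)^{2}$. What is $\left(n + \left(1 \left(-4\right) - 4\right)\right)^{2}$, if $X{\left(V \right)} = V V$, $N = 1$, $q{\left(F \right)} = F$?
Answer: $49$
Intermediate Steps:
$X{\left(V \right)} = V^{2}$
$n = 1$ ($n = \left(1^{2} - 2\right)^{2} = \left(1 - 2\right)^{2} = \left(-1\right)^{2} = 1$)
$\left(n + \left(1 \left(-4\right) - 4\right)\right)^{2} = \left(1 + \left(1 \left(-4\right) - 4\right)\right)^{2} = \left(1 - 8\right)^{2} = \left(-7\right)^{2} = 49$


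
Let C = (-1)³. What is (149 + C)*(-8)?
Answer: -1184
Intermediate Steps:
C = -1
(149 + C)*(-8) = (149 - 1)*(-8) = 148*(-8) = -1184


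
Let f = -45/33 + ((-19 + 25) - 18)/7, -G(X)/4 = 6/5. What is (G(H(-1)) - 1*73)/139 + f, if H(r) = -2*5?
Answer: -194668/53515 ≈ -3.6376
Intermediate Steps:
H(r) = -10
G(X) = -24/5
f = -237/77 (f = -45*1/33 + (6 - 18)*(1/7) = -15/11 - 12*1/7 = -15/11 - 12/7 = -237/77 ≈ -3.0779)
(G(H(-1)) - 1*73)/139 + f = (-24/5 - 1*73)/139 - 237/77 = (-24/5 - 73)*(1/139) - 237/77 = -389/5*1/139 - 237/77 = -389/695 - 237/77 = -194668/53515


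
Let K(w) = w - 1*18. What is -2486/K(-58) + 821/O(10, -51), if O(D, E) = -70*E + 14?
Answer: 2243055/68096 ≈ 32.940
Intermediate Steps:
O(D, E) = 14 - 70*E
K(w) = -18 + w (K(w) = w - 18 = -18 + w)
-2486/K(-58) + 821/O(10, -51) = -2486/(-18 - 58) + 821/(14 - 70*(-51)) = -2486/(-76) + 821/(14 + 3570) = -2486*(-1/76) + 821/3584 = 1243/38 + 821*(1/3584) = 1243/38 + 821/3584 = 2243055/68096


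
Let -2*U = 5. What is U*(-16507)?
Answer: 82535/2 ≈ 41268.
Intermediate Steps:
U = -5/2 (U = -1/2*5 = -5/2 ≈ -2.5000)
U*(-16507) = -5/2*(-16507) = 82535/2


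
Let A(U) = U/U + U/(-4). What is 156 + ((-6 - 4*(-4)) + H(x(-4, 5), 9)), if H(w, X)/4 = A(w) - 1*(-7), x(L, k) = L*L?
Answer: 182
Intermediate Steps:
A(U) = 1 - U/4 (A(U) = 1 + U*(-¼) = 1 - U/4)
x(L, k) = L²
H(w, X) = 32 - w (H(w, X) = 4*((1 - w/4) - 1*(-7)) = 4*((1 - w/4) + 7) = 4*(8 - w/4) = 32 - w)
156 + ((-6 - 4*(-4)) + H(x(-4, 5), 9)) = 156 + ((-6 - 4*(-4)) + (32 - 1*(-4)²)) = 156 + ((-6 + 16) + (32 - 1*16)) = 156 + (10 + (32 - 16)) = 156 + (10 + 16) = 156 + 26 = 182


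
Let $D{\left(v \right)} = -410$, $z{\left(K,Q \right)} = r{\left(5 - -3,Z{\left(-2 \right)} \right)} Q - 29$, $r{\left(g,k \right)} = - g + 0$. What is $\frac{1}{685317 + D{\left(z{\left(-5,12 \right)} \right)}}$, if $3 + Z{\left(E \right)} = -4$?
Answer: $\frac{1}{684907} \approx 1.4601 \cdot 10^{-6}$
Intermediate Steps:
$Z{\left(E \right)} = -7$ ($Z{\left(E \right)} = -3 - 4 = -7$)
$r{\left(g,k \right)} = - g$
$z{\left(K,Q \right)} = -29 - 8 Q$ ($z{\left(K,Q \right)} = - (5 - -3) Q - 29 = - (5 + 3) Q - 29 = \left(-1\right) 8 Q - 29 = - 8 Q - 29 = -29 - 8 Q$)
$\frac{1}{685317 + D{\left(z{\left(-5,12 \right)} \right)}} = \frac{1}{685317 - 410} = \frac{1}{684907}$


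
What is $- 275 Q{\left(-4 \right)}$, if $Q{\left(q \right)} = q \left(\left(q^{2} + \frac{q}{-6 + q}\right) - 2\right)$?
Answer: $15840$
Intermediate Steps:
$Q{\left(q \right)} = q \left(-2 + q^{2} + \frac{q}{-6 + q}\right)$ ($Q{\left(q \right)} = q \left(\left(q^{2} + \frac{q}{-6 + q}\right) - 2\right) = q \left(-2 + q^{2} + \frac{q}{-6 + q}\right)$)
$- 275 Q{\left(-4 \right)} = - 275 \left(- \frac{4 \left(12 + \left(-4\right)^{3} - -4 - 6 \left(-4\right)^{2}\right)}{-6 - 4}\right) = - 275 \left(- \frac{4 \left(12 - 64 + 4 - 96\right)}{-10}\right) = - 275 \left(\left(-4\right) \left(- \frac{1}{10}\right) \left(12 - 64 + 4 - 96\right)\right) = - 275 \left(\left(-4\right) \left(- \frac{1}{10}\right) \left(-144\right)\right) = \left(-275\right) \left(- \frac{288}{5}\right) = 15840$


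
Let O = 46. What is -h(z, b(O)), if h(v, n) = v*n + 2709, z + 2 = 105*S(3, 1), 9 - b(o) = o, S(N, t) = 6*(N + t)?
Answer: 90457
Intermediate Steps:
S(N, t) = 6*N + 6*t
b(o) = 9 - o
z = 2518 (z = -2 + 105*(6*3 + 6*1) = -2 + 105*(18 + 6) = -2 + 105*24 = -2 + 2520 = 2518)
h(v, n) = 2709 + n*v (h(v, n) = n*v + 2709 = 2709 + n*v)
-h(z, b(O)) = -(2709 + (9 - 1*46)*2518) = -(2709 + (9 - 46)*2518) = -(2709 - 37*2518) = -(2709 - 93166) = -1*(-90457) = 90457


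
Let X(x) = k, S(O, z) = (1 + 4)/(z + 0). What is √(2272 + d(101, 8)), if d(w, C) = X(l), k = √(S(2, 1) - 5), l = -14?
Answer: 4*√142 ≈ 47.666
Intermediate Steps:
S(O, z) = 5/z
k = 0 (k = √(5/1 - 5) = √(5*1 - 5) = √(5 - 5) = √0 = 0)
X(x) = 0
d(w, C) = 0
√(2272 + d(101, 8)) = √(2272 + 0) = √2272 = 4*√142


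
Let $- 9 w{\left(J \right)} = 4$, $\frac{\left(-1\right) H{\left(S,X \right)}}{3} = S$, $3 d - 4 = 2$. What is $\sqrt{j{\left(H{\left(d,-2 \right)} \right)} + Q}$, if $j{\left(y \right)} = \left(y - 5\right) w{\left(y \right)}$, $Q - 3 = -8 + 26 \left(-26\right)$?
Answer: $\frac{i \sqrt{6085}}{3} \approx 26.002 i$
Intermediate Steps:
$d = 2$ ($d = \frac{4}{3} + \frac{1}{3} \cdot 2 = \frac{4}{3} + \frac{2}{3} = 2$)
$Q = -681$ ($Q = 3 + \left(-8 + 26 \left(-26\right)\right) = 3 - 684 = -681$)
$H{\left(S,X \right)} = - 3 S$
$w{\left(J \right)} = - \frac{4}{9}$ ($w{\left(J \right)} = \left(- \frac{1}{9}\right) 4 = - \frac{4}{9}$)
$j{\left(y \right)} = \frac{20}{9} - \frac{4 y}{9}$ ($j{\left(y \right)} = \left(y - 5\right) \left(- \frac{4}{9}\right) = \left(-5 + y\right) \left(- \frac{4}{9}\right) = \frac{20}{9} - \frac{4 y}{9}$)
$\sqrt{j{\left(H{\left(d,-2 \right)} \right)} + Q} = \sqrt{\left(\frac{20}{9} - \frac{4 \left(\left(-3\right) 2\right)}{9}\right) - 681} = \sqrt{\left(\frac{20}{9} - - \frac{8}{3}\right) - 681} = \sqrt{\left(\frac{20}{9} + \frac{8}{3}\right) - 681} = \sqrt{\frac{44}{9} - 681} = \sqrt{- \frac{6085}{9}} = \frac{i \sqrt{6085}}{3}$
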